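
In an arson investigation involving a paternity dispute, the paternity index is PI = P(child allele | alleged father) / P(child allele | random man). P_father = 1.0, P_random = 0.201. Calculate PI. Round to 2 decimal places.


Paternity Index calculation:
PI = P(allele|father) / P(allele|random)
PI = 1.0 / 0.201
PI = 4.98

4.98


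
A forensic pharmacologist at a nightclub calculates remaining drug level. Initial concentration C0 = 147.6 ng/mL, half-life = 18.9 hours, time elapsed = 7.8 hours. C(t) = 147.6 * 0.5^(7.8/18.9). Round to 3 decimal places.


Drug concentration decay:
Number of half-lives = t / t_half = 7.8 / 18.9 = 0.412698
Decay factor = 0.5^0.412698 = 0.7512172
C(t) = 147.6 * 0.7512172 = 110.880 ng/mL

110.880


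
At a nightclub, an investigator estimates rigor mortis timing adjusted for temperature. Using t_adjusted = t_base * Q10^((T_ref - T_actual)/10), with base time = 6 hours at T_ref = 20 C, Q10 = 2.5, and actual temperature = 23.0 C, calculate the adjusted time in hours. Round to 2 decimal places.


Rigor mortis time adjustment:
Exponent = (T_ref - T_actual) / 10 = (20 - 23.0) / 10 = -0.3
Q10 factor = 2.5^-0.3 = 0.75966
t_adjusted = 6 * 0.75966 = 4.56 hours

4.56


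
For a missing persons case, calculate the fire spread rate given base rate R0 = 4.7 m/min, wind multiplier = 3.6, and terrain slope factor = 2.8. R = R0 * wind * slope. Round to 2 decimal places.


Fire spread rate calculation:
R = R0 * wind_factor * slope_factor
= 4.7 * 3.6 * 2.8
= 16.92 * 2.8
= 47.38 m/min

47.38


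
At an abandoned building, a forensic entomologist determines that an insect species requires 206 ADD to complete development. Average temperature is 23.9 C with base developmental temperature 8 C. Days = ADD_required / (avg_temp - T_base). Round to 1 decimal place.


Insect development time:
Effective temperature = avg_temp - T_base = 23.9 - 8 = 15.9 C
Days = ADD / effective_temp = 206 / 15.9 = 13.0 days

13.0


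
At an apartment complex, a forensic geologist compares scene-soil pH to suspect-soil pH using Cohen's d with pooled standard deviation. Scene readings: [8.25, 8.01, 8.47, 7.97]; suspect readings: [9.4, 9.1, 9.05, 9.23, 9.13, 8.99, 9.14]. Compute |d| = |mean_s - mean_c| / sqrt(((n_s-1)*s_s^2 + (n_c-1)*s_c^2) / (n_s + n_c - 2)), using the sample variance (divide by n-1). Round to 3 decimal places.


Pooled-variance Cohen's d for soil pH comparison:
Scene mean = 32.7 / 4 = 8.175
Suspect mean = 64.04 / 7 = 9.148571
Scene sample variance s_s^2 = 0.053967
Suspect sample variance s_c^2 = 0.017914
Pooled variance = ((n_s-1)*s_s^2 + (n_c-1)*s_c^2) / (n_s + n_c - 2) = 0.029932
Pooled SD = sqrt(0.029932) = 0.173009
Mean difference = -0.973571
|d| = |-0.973571| / 0.173009 = 5.627

5.627


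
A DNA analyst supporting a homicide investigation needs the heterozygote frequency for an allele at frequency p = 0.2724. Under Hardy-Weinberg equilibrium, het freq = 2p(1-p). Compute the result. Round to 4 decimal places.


Hardy-Weinberg heterozygote frequency:
q = 1 - p = 1 - 0.2724 = 0.7276
2pq = 2 * 0.2724 * 0.7276 = 0.3964

0.3964


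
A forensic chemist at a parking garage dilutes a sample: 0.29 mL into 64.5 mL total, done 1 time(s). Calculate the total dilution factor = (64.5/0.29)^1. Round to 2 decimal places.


Dilution factor calculation:
Single dilution = V_total / V_sample = 64.5 / 0.29 ≈ 222.413793
Number of dilutions = 1
Total DF = (64.5 / 0.29)^1 (full precision, rounded at the end) = 222.41

222.41


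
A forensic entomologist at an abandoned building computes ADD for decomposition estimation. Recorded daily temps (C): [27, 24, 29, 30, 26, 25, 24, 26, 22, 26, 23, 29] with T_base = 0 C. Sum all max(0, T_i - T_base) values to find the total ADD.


Computing ADD day by day:
Day 1: max(0, 27 - 0) = 27
Day 2: max(0, 24 - 0) = 24
Day 3: max(0, 29 - 0) = 29
Day 4: max(0, 30 - 0) = 30
Day 5: max(0, 26 - 0) = 26
Day 6: max(0, 25 - 0) = 25
Day 7: max(0, 24 - 0) = 24
Day 8: max(0, 26 - 0) = 26
Day 9: max(0, 22 - 0) = 22
Day 10: max(0, 26 - 0) = 26
Day 11: max(0, 23 - 0) = 23
Day 12: max(0, 29 - 0) = 29
Total ADD = 311

311


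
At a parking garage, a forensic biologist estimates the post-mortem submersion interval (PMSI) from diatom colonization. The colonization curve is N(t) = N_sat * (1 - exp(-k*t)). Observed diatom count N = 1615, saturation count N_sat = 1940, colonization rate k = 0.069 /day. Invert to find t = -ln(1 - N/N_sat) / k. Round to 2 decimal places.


PMSI from diatom colonization curve:
N / N_sat = 1615 / 1940 = 0.832474
1 - N/N_sat = 0.167526
ln(1 - N/N_sat) = -1.786617
t = -ln(1 - N/N_sat) / k = -(-1.786617) / 0.069 = 25.89 days

25.89


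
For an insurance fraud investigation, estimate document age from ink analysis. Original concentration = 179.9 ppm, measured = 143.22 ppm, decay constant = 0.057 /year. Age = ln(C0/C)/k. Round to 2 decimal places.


Document age estimation:
C0/C = 179.9 / 143.22 = 1.256109
ln(C0/C) = 0.228019
t = 0.228019 / 0.057 = 4.00 years

4.00


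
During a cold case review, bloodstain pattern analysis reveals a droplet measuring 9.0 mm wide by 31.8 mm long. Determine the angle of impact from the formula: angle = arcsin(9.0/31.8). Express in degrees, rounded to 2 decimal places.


Blood spatter impact angle calculation:
width / length = 9.0 / 31.8 = 0.283019
angle = arcsin(0.283019)
angle = 16.44 degrees

16.44


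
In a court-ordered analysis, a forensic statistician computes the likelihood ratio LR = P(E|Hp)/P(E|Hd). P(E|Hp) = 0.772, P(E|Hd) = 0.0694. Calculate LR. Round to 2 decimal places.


Likelihood ratio calculation:
LR = P(E|Hp) / P(E|Hd)
LR = 0.772 / 0.0694
LR = 11.12

11.12


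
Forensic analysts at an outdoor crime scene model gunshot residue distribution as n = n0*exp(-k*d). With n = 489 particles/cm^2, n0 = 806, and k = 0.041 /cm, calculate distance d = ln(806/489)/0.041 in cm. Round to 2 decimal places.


GSR distance calculation:
n0/n = 806 / 489 = 1.648262
ln(n0/n) = 0.499721
d = 0.499721 / 0.041 = 12.19 cm

12.19


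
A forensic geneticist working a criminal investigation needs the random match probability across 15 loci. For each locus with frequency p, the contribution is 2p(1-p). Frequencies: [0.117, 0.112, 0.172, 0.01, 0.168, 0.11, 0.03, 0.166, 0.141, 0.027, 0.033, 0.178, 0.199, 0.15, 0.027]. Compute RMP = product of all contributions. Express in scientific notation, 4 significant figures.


Computing RMP for 15 loci:
Locus 1: 2 * 0.117 * 0.883 = 0.206622
Locus 2: 2 * 0.112 * 0.888 = 0.198912
Locus 3: 2 * 0.172 * 0.828 = 0.284832
Locus 4: 2 * 0.01 * 0.99 = 0.0198
Locus 5: 2 * 0.168 * 0.832 = 0.279552
Locus 6: 2 * 0.11 * 0.89 = 0.1958
Locus 7: 2 * 0.03 * 0.97 = 0.0582
Locus 8: 2 * 0.166 * 0.834 = 0.276888
Locus 9: 2 * 0.141 * 0.859 = 0.242238
Locus 10: 2 * 0.027 * 0.973 = 0.052542
Locus 11: 2 * 0.033 * 0.967 = 0.063822
Locus 12: 2 * 0.178 * 0.822 = 0.292632
Locus 13: 2 * 0.199 * 0.801 = 0.318798
Locus 14: 2 * 0.15 * 0.85 = 0.255
Locus 15: 2 * 0.027 * 0.973 = 0.052542
RMP = 2.076e-13

2.076e-13


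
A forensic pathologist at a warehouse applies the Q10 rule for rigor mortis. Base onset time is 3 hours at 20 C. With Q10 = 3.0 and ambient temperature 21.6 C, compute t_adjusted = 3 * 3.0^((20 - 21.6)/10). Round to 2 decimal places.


Rigor mortis time adjustment:
Exponent = (T_ref - T_actual) / 10 = (20 - 21.6) / 10 = -0.16
Q10 factor = 3.0^-0.16 = 0.8388
t_adjusted = 3 * 0.8388 = 2.52 hours

2.52


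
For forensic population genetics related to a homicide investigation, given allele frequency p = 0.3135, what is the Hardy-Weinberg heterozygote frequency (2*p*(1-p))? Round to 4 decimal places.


Hardy-Weinberg heterozygote frequency:
q = 1 - p = 1 - 0.3135 = 0.6865
2pq = 2 * 0.3135 * 0.6865 = 0.4304

0.4304


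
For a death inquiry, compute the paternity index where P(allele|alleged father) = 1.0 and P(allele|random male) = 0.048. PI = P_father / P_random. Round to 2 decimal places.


Paternity Index calculation:
PI = P(allele|father) / P(allele|random)
PI = 1.0 / 0.048
PI = 20.83

20.83


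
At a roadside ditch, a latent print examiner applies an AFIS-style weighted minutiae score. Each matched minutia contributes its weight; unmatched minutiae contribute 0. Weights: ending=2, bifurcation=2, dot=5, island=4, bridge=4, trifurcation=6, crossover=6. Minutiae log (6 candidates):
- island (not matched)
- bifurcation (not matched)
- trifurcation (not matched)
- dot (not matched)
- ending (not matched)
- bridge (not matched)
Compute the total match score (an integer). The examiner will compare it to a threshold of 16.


Weighted minutiae match score:
  island: not matched, +0
  bifurcation: not matched, +0
  trifurcation: not matched, +0
  dot: not matched, +0
  ending: not matched, +0
  bridge: not matched, +0
Total score = 0
Threshold = 16; verdict = inconclusive

0


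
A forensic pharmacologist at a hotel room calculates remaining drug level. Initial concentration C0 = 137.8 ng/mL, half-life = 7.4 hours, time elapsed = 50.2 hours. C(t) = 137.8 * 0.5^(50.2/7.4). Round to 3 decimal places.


Drug concentration decay:
Number of half-lives = t / t_half = 50.2 / 7.4 = 6.783784
Decay factor = 0.5^6.783784 = 0.00907565
C(t) = 137.8 * 0.00907565 = 1.251 ng/mL

1.251


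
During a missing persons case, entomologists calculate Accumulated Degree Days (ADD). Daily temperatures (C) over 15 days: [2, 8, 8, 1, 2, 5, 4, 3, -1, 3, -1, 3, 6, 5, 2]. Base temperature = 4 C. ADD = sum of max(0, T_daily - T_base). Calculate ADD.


Computing ADD day by day:
Day 1: max(0, 2 - 4) = 0
Day 2: max(0, 8 - 4) = 4
Day 3: max(0, 8 - 4) = 4
Day 4: max(0, 1 - 4) = 0
Day 5: max(0, 2 - 4) = 0
Day 6: max(0, 5 - 4) = 1
Day 7: max(0, 4 - 4) = 0
Day 8: max(0, 3 - 4) = 0
Day 9: max(0, -1 - 4) = 0
Day 10: max(0, 3 - 4) = 0
Day 11: max(0, -1 - 4) = 0
Day 12: max(0, 3 - 4) = 0
Day 13: max(0, 6 - 4) = 2
Day 14: max(0, 5 - 4) = 1
Day 15: max(0, 2 - 4) = 0
Total ADD = 12

12


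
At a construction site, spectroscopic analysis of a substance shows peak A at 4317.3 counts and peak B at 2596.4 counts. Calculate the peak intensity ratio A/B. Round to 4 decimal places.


Spectral peak ratio:
Peak A = 4317.3 counts
Peak B = 2596.4 counts
Ratio = 4317.3 / 2596.4 = 1.6628

1.6628


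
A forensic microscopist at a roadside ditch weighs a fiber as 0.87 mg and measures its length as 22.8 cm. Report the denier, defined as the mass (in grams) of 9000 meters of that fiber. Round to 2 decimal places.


Denier calculation:
Mass in grams = 0.87 mg / 1000 = 0.00087 g
Length in meters = 22.8 cm / 100 = 0.228 m
Linear density = mass / length = 0.00087 / 0.228 = 0.00381579 g/m
Denier = (g/m) * 9000 = 0.00381579 * 9000 = 34.34

34.34


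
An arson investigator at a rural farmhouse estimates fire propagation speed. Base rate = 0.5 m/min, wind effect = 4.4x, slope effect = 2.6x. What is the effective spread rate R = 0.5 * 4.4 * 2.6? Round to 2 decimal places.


Fire spread rate calculation:
R = R0 * wind_factor * slope_factor
= 0.5 * 4.4 * 2.6
= 2.2 * 2.6
= 5.72 m/min

5.72


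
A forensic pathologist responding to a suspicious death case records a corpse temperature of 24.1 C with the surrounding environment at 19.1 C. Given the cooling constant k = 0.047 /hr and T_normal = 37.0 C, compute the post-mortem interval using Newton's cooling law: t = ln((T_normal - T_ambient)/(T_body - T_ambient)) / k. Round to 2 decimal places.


Using Newton's law of cooling:
t = ln((T_normal - T_ambient) / (T_body - T_ambient)) / k
T_normal - T_ambient = 17.9
T_body - T_ambient = 5.0
Ratio = 3.58
ln(ratio) = 1.275363
t = 1.275363 / 0.047 = 27.14 hours

27.14


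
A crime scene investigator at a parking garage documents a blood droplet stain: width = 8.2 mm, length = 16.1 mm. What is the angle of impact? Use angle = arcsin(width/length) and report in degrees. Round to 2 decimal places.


Blood spatter impact angle calculation:
width / length = 8.2 / 16.1 = 0.509317
angle = arcsin(0.509317)
angle = 30.62 degrees

30.62


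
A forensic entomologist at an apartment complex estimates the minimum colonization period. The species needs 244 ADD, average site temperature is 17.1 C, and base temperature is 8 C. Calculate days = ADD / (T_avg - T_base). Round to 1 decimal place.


Insect development time:
Effective temperature = avg_temp - T_base = 17.1 - 8 = 9.1 C
Days = ADD / effective_temp = 244 / 9.1 = 26.8 days

26.8


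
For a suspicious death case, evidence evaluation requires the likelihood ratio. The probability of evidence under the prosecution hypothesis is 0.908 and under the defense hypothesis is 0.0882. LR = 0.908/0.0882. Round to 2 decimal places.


Likelihood ratio calculation:
LR = P(E|Hp) / P(E|Hd)
LR = 0.908 / 0.0882
LR = 10.29

10.29


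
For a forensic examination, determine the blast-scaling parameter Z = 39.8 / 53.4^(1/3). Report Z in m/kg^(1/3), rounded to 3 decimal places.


Scaled distance calculation:
W^(1/3) = 53.4^(1/3) = 3.765712
Z = R / W^(1/3) = 39.8 / 3.765712
Z = 10.569 m/kg^(1/3)

10.569


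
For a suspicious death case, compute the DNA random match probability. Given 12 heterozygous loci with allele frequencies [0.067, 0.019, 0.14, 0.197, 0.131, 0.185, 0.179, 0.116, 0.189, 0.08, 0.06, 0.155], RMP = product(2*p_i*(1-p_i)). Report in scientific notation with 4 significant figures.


Computing RMP for 12 loci:
Locus 1: 2 * 0.067 * 0.933 = 0.125022
Locus 2: 2 * 0.019 * 0.981 = 0.037278
Locus 3: 2 * 0.14 * 0.86 = 0.2408
Locus 4: 2 * 0.197 * 0.803 = 0.316382
Locus 5: 2 * 0.131 * 0.869 = 0.227678
Locus 6: 2 * 0.185 * 0.815 = 0.30155
Locus 7: 2 * 0.179 * 0.821 = 0.293918
Locus 8: 2 * 0.116 * 0.884 = 0.205088
Locus 9: 2 * 0.189 * 0.811 = 0.306558
Locus 10: 2 * 0.08 * 0.92 = 0.1472
Locus 11: 2 * 0.06 * 0.94 = 0.1128
Locus 12: 2 * 0.155 * 0.845 = 0.26195
RMP = 1.959e-09

1.959e-09


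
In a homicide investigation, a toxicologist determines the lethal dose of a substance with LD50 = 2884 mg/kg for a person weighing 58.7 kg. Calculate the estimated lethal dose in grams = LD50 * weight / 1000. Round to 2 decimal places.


Lethal dose calculation:
Lethal dose = LD50 * body_weight / 1000
= 2884 * 58.7 / 1000
= 169290.8 / 1000
= 169.29 g

169.29


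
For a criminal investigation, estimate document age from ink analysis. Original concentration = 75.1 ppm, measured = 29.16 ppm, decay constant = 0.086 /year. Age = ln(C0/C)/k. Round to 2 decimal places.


Document age estimation:
C0/C = 75.1 / 29.16 = 2.575446
ln(C0/C) = 0.946023
t = 0.946023 / 0.086 = 11.00 years

11.00


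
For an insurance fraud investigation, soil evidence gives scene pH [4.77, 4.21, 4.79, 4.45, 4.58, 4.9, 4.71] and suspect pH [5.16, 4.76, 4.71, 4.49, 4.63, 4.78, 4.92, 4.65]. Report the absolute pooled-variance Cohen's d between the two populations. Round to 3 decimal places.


Pooled-variance Cohen's d for soil pH comparison:
Scene mean = 32.41 / 7 = 4.63
Suspect mean = 38.1 / 8 = 4.7625
Scene sample variance s_s^2 = 0.055967
Suspect sample variance s_c^2 = 0.041479
Pooled variance = ((n_s-1)*s_s^2 + (n_c-1)*s_c^2) / (n_s + n_c - 2) = 0.048165
Pooled SD = sqrt(0.048165) = 0.219465
Mean difference = -0.1325
|d| = |-0.1325| / 0.219465 = 0.604

0.604


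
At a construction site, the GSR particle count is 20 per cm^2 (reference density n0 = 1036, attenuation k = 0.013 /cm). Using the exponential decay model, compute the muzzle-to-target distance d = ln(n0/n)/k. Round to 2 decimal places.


GSR distance calculation:
n0/n = 1036 / 20 = 51.8
ln(n0/n) = 3.94739
d = 3.94739 / 0.013 = 303.65 cm

303.65


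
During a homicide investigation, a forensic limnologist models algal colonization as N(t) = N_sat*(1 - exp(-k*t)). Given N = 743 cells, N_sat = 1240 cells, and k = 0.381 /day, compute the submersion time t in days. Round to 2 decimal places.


PMSI from diatom colonization curve:
N / N_sat = 743 / 1240 = 0.599194
1 - N/N_sat = 0.400806
ln(1 - N/N_sat) = -0.914278
t = -ln(1 - N/N_sat) / k = -(-0.914278) / 0.381 = 2.40 days

2.40


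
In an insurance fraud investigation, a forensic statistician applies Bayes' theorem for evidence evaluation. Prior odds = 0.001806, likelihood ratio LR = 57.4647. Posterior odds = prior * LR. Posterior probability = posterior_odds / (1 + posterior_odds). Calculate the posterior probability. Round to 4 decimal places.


Bayesian evidence evaluation:
Posterior odds = prior_odds * LR = 0.001806 * 57.4647 = 0.1037812
Posterior probability = posterior_odds / (1 + posterior_odds)
= 0.1037812 / (1 + 0.1037812)
= 0.1037812 / 1.1037812
= 0.0940

0.0940


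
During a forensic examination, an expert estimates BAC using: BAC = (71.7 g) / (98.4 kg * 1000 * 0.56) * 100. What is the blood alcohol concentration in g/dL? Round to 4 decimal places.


Applying the Widmark formula:
BAC = (dose_g / (body_wt * 1000 * r)) * 100
Denominator = 98.4 * 1000 * 0.56 = 55104
BAC = (71.7 / 55104) * 100
BAC = 0.1301 g/dL

0.1301


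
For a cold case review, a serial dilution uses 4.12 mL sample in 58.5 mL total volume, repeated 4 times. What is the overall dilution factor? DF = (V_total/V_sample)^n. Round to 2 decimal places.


Dilution factor calculation:
Single dilution = V_total / V_sample = 58.5 / 4.12 ≈ 14.199029
Number of dilutions = 4
Total DF = (58.5 / 4.12)^4 (full precision, rounded at the end) = 40647.57

40647.57


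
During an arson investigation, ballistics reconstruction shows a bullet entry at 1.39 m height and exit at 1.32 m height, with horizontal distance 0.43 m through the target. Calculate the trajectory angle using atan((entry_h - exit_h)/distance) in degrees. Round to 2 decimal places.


Bullet trajectory angle:
Height difference = 1.39 - 1.32 = 0.07 m
angle = atan(0.07 / 0.43)
angle = atan(0.162791)
angle = 9.25 degrees

9.25


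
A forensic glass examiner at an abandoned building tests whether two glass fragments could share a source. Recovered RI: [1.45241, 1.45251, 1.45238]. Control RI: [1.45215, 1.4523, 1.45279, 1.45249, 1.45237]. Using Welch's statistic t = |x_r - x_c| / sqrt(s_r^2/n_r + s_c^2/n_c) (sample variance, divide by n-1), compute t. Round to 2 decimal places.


Welch's t-criterion for glass RI comparison:
Recovered mean = sum / n_r = 4.3573 / 3 = 1.4524333
Control mean = sum / n_c = 7.2621 / 5 = 1.45242
Recovered sample variance s_r^2 = 4.63333e-09
Control sample variance s_c^2 = 5.79e-08
Welch SE (unpooled) = sqrt(s_r^2/n_r + s_c^2/n_c) = sqrt(1.54444e-09 + 1.158e-08) = sqrt(1.31244e-08) = 0.000114562
|mean_r - mean_c| = 1.33333e-05
t = 1.33333e-05 / 0.000114562 = 0.12

0.12


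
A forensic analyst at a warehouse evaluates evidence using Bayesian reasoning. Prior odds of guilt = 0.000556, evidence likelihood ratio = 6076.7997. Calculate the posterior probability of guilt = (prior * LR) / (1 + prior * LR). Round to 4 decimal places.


Bayesian evidence evaluation:
Posterior odds = prior_odds * LR = 0.000556 * 6076.7997 = 3.378701
Posterior probability = posterior_odds / (1 + posterior_odds)
= 3.378701 / (1 + 3.378701)
= 3.378701 / 4.378701
= 0.7716

0.7716


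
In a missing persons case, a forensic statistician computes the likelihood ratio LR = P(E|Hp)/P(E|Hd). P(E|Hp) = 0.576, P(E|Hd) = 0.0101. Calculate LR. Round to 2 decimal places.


Likelihood ratio calculation:
LR = P(E|Hp) / P(E|Hd)
LR = 0.576 / 0.0101
LR = 57.03

57.03


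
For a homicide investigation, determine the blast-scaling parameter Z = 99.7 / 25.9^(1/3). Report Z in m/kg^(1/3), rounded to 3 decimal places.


Scaled distance calculation:
W^(1/3) = 25.9^(1/3) = 2.958693
Z = R / W^(1/3) = 99.7 / 2.958693
Z = 33.697 m/kg^(1/3)

33.697


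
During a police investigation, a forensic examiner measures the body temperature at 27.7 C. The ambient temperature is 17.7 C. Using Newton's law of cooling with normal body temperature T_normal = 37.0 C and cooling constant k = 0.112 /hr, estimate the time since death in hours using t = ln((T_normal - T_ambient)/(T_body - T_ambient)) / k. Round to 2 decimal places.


Using Newton's law of cooling:
t = ln((T_normal - T_ambient) / (T_body - T_ambient)) / k
T_normal - T_ambient = 19.3
T_body - T_ambient = 10.0
Ratio = 1.93
ln(ratio) = 0.65752
t = 0.65752 / 0.112 = 5.87 hours

5.87


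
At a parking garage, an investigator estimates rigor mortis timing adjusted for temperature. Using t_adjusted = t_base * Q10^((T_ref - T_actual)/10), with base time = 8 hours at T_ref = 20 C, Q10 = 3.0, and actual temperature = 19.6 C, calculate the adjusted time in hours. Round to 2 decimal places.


Rigor mortis time adjustment:
Exponent = (T_ref - T_actual) / 10 = (20 - 19.6) / 10 = 0.04
Q10 factor = 3.0^0.04 = 1.04492
t_adjusted = 8 * 1.04492 = 8.36 hours

8.36


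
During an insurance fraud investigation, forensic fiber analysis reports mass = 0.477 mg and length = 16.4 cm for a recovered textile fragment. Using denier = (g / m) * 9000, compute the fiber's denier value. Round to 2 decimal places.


Denier calculation:
Mass in grams = 0.477 mg / 1000 = 0.000477 g
Length in meters = 16.4 cm / 100 = 0.164 m
Linear density = mass / length = 0.000477 / 0.164 = 0.00290854 g/m
Denier = (g/m) * 9000 = 0.00290854 * 9000 = 26.18

26.18


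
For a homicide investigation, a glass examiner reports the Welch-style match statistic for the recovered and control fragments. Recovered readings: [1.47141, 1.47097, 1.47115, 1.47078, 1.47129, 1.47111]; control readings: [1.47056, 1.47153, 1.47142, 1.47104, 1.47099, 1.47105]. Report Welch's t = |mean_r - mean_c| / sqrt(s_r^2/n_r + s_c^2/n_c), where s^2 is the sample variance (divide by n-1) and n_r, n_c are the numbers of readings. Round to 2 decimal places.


Welch's t-criterion for glass RI comparison:
Recovered mean = sum / n_r = 8.82671 / 6 = 1.4711183
Control mean = sum / n_c = 8.82659 / 6 = 1.4710983
Recovered sample variance s_r^2 = 5.04167e-08
Control sample variance s_c^2 = 1.19417e-07
Welch SE (unpooled) = sqrt(s_r^2/n_r + s_c^2/n_c) = sqrt(8.40278e-09 + 1.99028e-08) = sqrt(2.83056e-08) = 0.000168243
|mean_r - mean_c| = 2e-05
t = 2e-05 / 0.000168243 = 0.12

0.12


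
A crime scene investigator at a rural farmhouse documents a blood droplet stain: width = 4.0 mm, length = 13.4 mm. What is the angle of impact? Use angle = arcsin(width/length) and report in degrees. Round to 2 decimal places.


Blood spatter impact angle calculation:
width / length = 4.0 / 13.4 = 0.298507
angle = arcsin(0.298507)
angle = 17.37 degrees

17.37


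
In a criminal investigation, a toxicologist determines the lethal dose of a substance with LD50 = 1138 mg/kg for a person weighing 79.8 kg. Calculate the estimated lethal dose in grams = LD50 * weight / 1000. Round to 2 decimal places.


Lethal dose calculation:
Lethal dose = LD50 * body_weight / 1000
= 1138 * 79.8 / 1000
= 90812.4 / 1000
= 90.81 g

90.81


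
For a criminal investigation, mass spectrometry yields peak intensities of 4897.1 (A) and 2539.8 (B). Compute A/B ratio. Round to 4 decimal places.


Spectral peak ratio:
Peak A = 4897.1 counts
Peak B = 2539.8 counts
Ratio = 4897.1 / 2539.8 = 1.9281

1.9281


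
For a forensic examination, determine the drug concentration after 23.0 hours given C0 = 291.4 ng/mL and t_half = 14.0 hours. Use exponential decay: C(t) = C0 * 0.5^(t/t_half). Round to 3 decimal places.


Drug concentration decay:
Number of half-lives = t / t_half = 23.0 / 14.0 = 1.642857
Decay factor = 0.5^1.642857 = 0.3202217
C(t) = 291.4 * 0.3202217 = 93.313 ng/mL

93.313


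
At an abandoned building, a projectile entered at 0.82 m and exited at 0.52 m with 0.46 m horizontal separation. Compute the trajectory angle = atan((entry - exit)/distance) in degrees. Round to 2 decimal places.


Bullet trajectory angle:
Height difference = 0.82 - 0.52 = 0.3 m
angle = atan(0.3 / 0.46)
angle = atan(0.652174)
angle = 33.11 degrees

33.11


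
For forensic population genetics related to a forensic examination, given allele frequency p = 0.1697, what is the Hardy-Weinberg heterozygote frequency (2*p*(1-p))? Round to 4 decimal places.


Hardy-Weinberg heterozygote frequency:
q = 1 - p = 1 - 0.1697 = 0.8303
2pq = 2 * 0.1697 * 0.8303 = 0.2818

0.2818


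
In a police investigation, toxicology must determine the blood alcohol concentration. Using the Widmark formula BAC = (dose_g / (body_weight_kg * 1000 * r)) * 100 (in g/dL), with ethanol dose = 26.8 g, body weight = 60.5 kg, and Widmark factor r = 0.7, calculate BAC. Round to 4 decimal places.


Applying the Widmark formula:
BAC = (dose_g / (body_wt * 1000 * r)) * 100
Denominator = 60.5 * 1000 * 0.7 = 42350
BAC = (26.8 / 42350) * 100
BAC = 0.0633 g/dL

0.0633


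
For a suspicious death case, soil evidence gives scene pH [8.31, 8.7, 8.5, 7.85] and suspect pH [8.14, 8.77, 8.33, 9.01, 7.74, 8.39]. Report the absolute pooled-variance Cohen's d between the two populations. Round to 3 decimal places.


Pooled-variance Cohen's d for soil pH comparison:
Scene mean = 33.36 / 4 = 8.34
Suspect mean = 50.38 / 6 = 8.396667
Scene sample variance s_s^2 = 0.132067
Suspect sample variance s_c^2 = 0.203427
Pooled variance = ((n_s-1)*s_s^2 + (n_c-1)*s_c^2) / (n_s + n_c - 2) = 0.176667
Pooled SD = sqrt(0.176667) = 0.420318
Mean difference = -0.056667
|d| = |-0.056667| / 0.420318 = 0.135

0.135


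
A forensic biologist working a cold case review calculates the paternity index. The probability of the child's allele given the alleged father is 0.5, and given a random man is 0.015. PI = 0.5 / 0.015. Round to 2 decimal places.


Paternity Index calculation:
PI = P(allele|father) / P(allele|random)
PI = 0.5 / 0.015
PI = 33.33

33.33


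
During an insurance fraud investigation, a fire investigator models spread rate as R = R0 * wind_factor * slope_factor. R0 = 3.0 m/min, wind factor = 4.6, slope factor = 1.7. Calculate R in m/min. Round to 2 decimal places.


Fire spread rate calculation:
R = R0 * wind_factor * slope_factor
= 3.0 * 4.6 * 1.7
= 13.8 * 1.7
= 23.46 m/min

23.46


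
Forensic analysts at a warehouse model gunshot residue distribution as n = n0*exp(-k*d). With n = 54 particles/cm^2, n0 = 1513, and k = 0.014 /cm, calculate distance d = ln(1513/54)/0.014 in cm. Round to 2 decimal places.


GSR distance calculation:
n0/n = 1513 / 54 = 28.018519
ln(n0/n) = 3.332866
d = 3.332866 / 0.014 = 238.06 cm

238.06


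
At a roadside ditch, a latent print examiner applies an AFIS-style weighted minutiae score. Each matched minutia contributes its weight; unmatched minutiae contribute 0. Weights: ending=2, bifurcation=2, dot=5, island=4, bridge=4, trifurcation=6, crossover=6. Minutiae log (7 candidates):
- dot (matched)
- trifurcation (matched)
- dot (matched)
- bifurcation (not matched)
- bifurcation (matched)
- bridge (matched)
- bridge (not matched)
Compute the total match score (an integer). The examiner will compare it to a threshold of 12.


Weighted minutiae match score:
  dot: matched, +5 (running total 5)
  trifurcation: matched, +6 (running total 11)
  dot: matched, +5 (running total 16)
  bifurcation: not matched, +0
  bifurcation: matched, +2 (running total 18)
  bridge: matched, +4 (running total 22)
  bridge: not matched, +0
Total score = 22
Threshold = 12; verdict = identification

22


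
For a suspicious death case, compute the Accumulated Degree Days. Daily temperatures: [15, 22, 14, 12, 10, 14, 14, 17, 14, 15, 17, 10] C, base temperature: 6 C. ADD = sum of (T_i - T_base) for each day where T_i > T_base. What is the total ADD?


Computing ADD day by day:
Day 1: max(0, 15 - 6) = 9
Day 2: max(0, 22 - 6) = 16
Day 3: max(0, 14 - 6) = 8
Day 4: max(0, 12 - 6) = 6
Day 5: max(0, 10 - 6) = 4
Day 6: max(0, 14 - 6) = 8
Day 7: max(0, 14 - 6) = 8
Day 8: max(0, 17 - 6) = 11
Day 9: max(0, 14 - 6) = 8
Day 10: max(0, 15 - 6) = 9
Day 11: max(0, 17 - 6) = 11
Day 12: max(0, 10 - 6) = 4
Total ADD = 102

102


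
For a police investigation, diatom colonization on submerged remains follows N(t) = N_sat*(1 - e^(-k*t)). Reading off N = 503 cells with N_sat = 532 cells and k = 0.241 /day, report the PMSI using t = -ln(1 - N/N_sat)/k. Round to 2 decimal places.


PMSI from diatom colonization curve:
N / N_sat = 503 / 532 = 0.945489
1 - N/N_sat = 0.054511
ln(1 - N/N_sat) = -2.909353
t = -ln(1 - N/N_sat) / k = -(-2.909353) / 0.241 = 12.07 days

12.07


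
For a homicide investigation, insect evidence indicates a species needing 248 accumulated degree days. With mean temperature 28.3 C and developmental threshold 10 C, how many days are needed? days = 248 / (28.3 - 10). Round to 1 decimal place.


Insect development time:
Effective temperature = avg_temp - T_base = 28.3 - 10 = 18.3 C
Days = ADD / effective_temp = 248 / 18.3 = 13.6 days

13.6


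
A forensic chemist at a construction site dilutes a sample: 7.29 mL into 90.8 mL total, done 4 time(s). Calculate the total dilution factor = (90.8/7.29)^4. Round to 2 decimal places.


Dilution factor calculation:
Single dilution = V_total / V_sample = 90.8 / 7.29 ≈ 12.455418
Number of dilutions = 4
Total DF = (90.8 / 7.29)^4 (full precision, rounded at the end) = 24067.63

24067.63


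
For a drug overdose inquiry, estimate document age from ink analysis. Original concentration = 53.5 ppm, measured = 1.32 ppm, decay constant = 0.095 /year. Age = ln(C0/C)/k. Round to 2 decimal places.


Document age estimation:
C0/C = 53.5 / 1.32 = 40.530303
ln(C0/C) = 3.70205
t = 3.70205 / 0.095 = 38.97 years

38.97


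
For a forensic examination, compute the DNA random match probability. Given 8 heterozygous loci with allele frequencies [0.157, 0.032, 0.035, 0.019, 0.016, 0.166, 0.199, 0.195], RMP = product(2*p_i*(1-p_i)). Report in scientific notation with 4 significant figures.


Computing RMP for 8 loci:
Locus 1: 2 * 0.157 * 0.843 = 0.264702
Locus 2: 2 * 0.032 * 0.968 = 0.061952
Locus 3: 2 * 0.035 * 0.965 = 0.06755
Locus 4: 2 * 0.019 * 0.981 = 0.037278
Locus 5: 2 * 0.016 * 0.984 = 0.031488
Locus 6: 2 * 0.166 * 0.834 = 0.276888
Locus 7: 2 * 0.199 * 0.801 = 0.318798
Locus 8: 2 * 0.195 * 0.805 = 0.31395
RMP = 3.603e-08

3.603e-08


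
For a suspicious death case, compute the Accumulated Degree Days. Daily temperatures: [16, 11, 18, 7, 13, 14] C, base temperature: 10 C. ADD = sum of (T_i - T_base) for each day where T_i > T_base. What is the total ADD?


Computing ADD day by day:
Day 1: max(0, 16 - 10) = 6
Day 2: max(0, 11 - 10) = 1
Day 3: max(0, 18 - 10) = 8
Day 4: max(0, 7 - 10) = 0
Day 5: max(0, 13 - 10) = 3
Day 6: max(0, 14 - 10) = 4
Total ADD = 22

22


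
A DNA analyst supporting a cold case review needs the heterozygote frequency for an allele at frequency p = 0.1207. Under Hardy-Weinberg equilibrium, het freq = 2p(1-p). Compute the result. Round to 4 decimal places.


Hardy-Weinberg heterozygote frequency:
q = 1 - p = 1 - 0.1207 = 0.8793
2pq = 2 * 0.1207 * 0.8793 = 0.2123

0.2123


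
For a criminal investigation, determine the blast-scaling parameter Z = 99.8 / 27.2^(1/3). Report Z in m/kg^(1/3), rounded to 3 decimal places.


Scaled distance calculation:
W^(1/3) = 27.2^(1/3) = 3.007389
Z = R / W^(1/3) = 99.8 / 3.007389
Z = 33.185 m/kg^(1/3)

33.185


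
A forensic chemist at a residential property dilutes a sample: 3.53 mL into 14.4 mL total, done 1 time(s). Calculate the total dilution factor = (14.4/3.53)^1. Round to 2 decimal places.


Dilution factor calculation:
Single dilution = V_total / V_sample = 14.4 / 3.53 ≈ 4.07932
Number of dilutions = 1
Total DF = (14.4 / 3.53)^1 (full precision, rounded at the end) = 4.08

4.08


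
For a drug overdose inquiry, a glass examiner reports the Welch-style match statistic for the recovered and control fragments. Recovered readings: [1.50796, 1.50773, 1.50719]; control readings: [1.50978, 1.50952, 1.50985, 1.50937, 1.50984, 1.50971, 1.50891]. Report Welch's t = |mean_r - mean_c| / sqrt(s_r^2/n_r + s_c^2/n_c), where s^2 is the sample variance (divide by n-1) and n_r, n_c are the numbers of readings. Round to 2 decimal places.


Welch's t-criterion for glass RI comparison:
Recovered mean = sum / n_r = 4.52288 / 3 = 1.5076267
Control mean = sum / n_c = 10.56698 / 7 = 1.5095686
Recovered sample variance s_r^2 = 1.56233e-07
Control sample variance s_c^2 = 1.15514e-07
Welch SE (unpooled) = sqrt(s_r^2/n_r + s_c^2/n_c) = sqrt(5.20778e-08 + 1.6502e-08) = sqrt(6.85798e-08) = 0.000261877
|mean_r - mean_c| = 0.0019419
t = 0.0019419 / 0.000261877 = 7.42

7.42


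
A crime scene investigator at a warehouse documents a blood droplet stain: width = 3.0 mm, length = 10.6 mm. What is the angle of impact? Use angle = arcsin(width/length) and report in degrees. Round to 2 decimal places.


Blood spatter impact angle calculation:
width / length = 3.0 / 10.6 = 0.283019
angle = arcsin(0.283019)
angle = 16.44 degrees

16.44


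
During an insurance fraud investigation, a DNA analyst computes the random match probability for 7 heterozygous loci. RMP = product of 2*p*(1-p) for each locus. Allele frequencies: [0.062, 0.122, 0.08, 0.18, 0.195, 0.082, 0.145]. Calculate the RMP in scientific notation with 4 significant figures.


Computing RMP for 7 loci:
Locus 1: 2 * 0.062 * 0.938 = 0.116312
Locus 2: 2 * 0.122 * 0.878 = 0.214232
Locus 3: 2 * 0.08 * 0.92 = 0.1472
Locus 4: 2 * 0.18 * 0.82 = 0.2952
Locus 5: 2 * 0.195 * 0.805 = 0.31395
Locus 6: 2 * 0.082 * 0.918 = 0.150552
Locus 7: 2 * 0.145 * 0.855 = 0.24795
RMP = 1.269e-05

1.269e-05


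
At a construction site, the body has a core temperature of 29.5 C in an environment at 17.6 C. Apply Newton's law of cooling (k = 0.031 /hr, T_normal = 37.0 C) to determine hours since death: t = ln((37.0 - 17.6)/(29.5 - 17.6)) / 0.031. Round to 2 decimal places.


Using Newton's law of cooling:
t = ln((T_normal - T_ambient) / (T_body - T_ambient)) / k
T_normal - T_ambient = 19.4
T_body - T_ambient = 11.9
Ratio = 1.630252
ln(ratio) = 0.488735
t = 0.488735 / 0.031 = 15.77 hours

15.77


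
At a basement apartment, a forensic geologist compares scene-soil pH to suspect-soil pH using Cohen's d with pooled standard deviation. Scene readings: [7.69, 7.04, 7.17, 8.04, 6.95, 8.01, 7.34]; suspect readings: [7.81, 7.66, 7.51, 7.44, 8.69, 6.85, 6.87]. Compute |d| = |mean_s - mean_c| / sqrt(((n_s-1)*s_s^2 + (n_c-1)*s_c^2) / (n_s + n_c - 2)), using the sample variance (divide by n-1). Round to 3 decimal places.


Pooled-variance Cohen's d for soil pH comparison:
Scene mean = 52.24 / 7 = 7.462857
Suspect mean = 52.83 / 7 = 7.547143
Scene sample variance s_s^2 = 0.204457
Suspect sample variance s_c^2 = 0.39089
Pooled variance = ((n_s-1)*s_s^2 + (n_c-1)*s_c^2) / (n_s + n_c - 2) = 0.297674
Pooled SD = sqrt(0.297674) = 0.545595
Mean difference = -0.084286
|d| = |-0.084286| / 0.545595 = 0.154

0.154


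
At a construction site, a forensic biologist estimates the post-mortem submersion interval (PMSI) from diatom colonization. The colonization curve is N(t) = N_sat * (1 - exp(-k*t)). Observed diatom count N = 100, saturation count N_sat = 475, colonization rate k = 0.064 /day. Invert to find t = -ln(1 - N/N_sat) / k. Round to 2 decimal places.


PMSI from diatom colonization curve:
N / N_sat = 100 / 475 = 0.210526
1 - N/N_sat = 0.789474
ln(1 - N/N_sat) = -0.236388
t = -ln(1 - N/N_sat) / k = -(-0.236388) / 0.064 = 3.69 days

3.69


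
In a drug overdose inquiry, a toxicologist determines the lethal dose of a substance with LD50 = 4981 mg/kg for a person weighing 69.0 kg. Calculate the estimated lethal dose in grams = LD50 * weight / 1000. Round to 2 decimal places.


Lethal dose calculation:
Lethal dose = LD50 * body_weight / 1000
= 4981 * 69.0 / 1000
= 343689 / 1000
= 343.69 g

343.69


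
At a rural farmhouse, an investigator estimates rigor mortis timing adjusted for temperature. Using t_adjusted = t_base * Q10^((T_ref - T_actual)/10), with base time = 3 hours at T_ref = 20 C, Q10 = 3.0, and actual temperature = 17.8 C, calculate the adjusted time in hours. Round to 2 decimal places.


Rigor mortis time adjustment:
Exponent = (T_ref - T_actual) / 10 = (20 - 17.8) / 10 = 0.22
Q10 factor = 3.0^0.22 = 1.27341
t_adjusted = 3 * 1.27341 = 3.82 hours

3.82


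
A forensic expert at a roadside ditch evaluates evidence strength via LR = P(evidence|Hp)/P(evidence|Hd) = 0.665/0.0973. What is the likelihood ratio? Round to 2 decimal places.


Likelihood ratio calculation:
LR = P(E|Hp) / P(E|Hd)
LR = 0.665 / 0.0973
LR = 6.83

6.83


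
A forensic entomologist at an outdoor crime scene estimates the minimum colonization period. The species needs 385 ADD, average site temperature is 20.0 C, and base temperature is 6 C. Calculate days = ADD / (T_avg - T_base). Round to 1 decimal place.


Insect development time:
Effective temperature = avg_temp - T_base = 20.0 - 6 = 14.0 C
Days = ADD / effective_temp = 385 / 14.0 = 27.5 days

27.5


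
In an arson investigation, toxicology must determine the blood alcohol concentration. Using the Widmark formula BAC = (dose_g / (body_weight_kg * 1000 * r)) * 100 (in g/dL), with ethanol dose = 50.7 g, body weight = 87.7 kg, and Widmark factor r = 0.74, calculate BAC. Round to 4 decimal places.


Applying the Widmark formula:
BAC = (dose_g / (body_wt * 1000 * r)) * 100
Denominator = 87.7 * 1000 * 0.74 = 64898
BAC = (50.7 / 64898) * 100
BAC = 0.0781 g/dL

0.0781


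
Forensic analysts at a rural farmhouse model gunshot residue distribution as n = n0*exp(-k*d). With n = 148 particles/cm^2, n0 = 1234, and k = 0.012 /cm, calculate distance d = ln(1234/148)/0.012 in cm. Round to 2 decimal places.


GSR distance calculation:
n0/n = 1234 / 148 = 8.337838
ln(n0/n) = 2.120804
d = 2.120804 / 0.012 = 176.73 cm

176.73


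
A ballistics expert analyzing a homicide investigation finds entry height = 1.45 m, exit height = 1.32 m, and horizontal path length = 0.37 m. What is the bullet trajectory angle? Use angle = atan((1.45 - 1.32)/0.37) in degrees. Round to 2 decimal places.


Bullet trajectory angle:
Height difference = 1.45 - 1.32 = 0.13 m
angle = atan(0.13 / 0.37)
angle = atan(0.351351)
angle = 19.36 degrees

19.36


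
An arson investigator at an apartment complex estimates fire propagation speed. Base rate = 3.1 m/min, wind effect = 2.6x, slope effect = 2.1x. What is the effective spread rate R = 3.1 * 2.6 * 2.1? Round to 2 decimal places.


Fire spread rate calculation:
R = R0 * wind_factor * slope_factor
= 3.1 * 2.6 * 2.1
= 8.06 * 2.1
= 16.93 m/min

16.93


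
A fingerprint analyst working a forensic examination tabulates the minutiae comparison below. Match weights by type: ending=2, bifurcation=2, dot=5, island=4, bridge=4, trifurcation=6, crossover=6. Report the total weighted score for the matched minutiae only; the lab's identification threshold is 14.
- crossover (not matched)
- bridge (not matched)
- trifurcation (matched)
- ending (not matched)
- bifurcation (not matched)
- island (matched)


Weighted minutiae match score:
  crossover: not matched, +0
  bridge: not matched, +0
  trifurcation: matched, +6 (running total 6)
  ending: not matched, +0
  bifurcation: not matched, +0
  island: matched, +4 (running total 10)
Total score = 10
Threshold = 14; verdict = inconclusive

10


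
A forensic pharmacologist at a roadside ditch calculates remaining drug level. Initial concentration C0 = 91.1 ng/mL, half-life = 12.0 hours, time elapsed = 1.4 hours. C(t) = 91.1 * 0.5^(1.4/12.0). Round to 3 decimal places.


Drug concentration decay:
Number of half-lives = t / t_half = 1.4 / 12.0 = 0.116667
Decay factor = 0.5^0.116667 = 0.92231598
C(t) = 91.1 * 0.92231598 = 84.023 ng/mL

84.023


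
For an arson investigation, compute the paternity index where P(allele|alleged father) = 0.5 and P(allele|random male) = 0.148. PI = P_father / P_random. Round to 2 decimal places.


Paternity Index calculation:
PI = P(allele|father) / P(allele|random)
PI = 0.5 / 0.148
PI = 3.38

3.38


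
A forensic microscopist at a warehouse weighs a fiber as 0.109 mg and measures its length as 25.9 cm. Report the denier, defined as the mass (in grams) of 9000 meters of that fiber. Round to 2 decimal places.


Denier calculation:
Mass in grams = 0.109 mg / 1000 = 0.000109 g
Length in meters = 25.9 cm / 100 = 0.259 m
Linear density = mass / length = 0.000109 / 0.259 = 0.00042085 g/m
Denier = (g/m) * 9000 = 0.00042085 * 9000 = 3.79

3.79
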